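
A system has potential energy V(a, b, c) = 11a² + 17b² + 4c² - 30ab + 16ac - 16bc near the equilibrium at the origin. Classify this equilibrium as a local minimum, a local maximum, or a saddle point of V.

saddle point

The Hessian at the origin is H = [[22, -30, 16], [-30, 34, -16], [16, -16, 8]].
Symmetric row and column elimination reduces H to a congruent diagonal form with pivots 22, -76/11, 24/19.
That gives 2 positive, 1 negative pivots.
H is indefinite, so the origin is a saddle point.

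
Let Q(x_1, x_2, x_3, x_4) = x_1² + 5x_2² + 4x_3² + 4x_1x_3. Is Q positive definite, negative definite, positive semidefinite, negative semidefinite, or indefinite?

Write A = [[1, 0, 2, 0], [0, 5, 0, 0], [2, 0, 4, 0], [0, 0, 0, 0]].
Congruent diagonalization of A (simultaneous row and column reduction) yields pivots 1, 5, 0, 0.
That gives 2 positive, 2 zero pivots.
Hence Q is positive semidefinite.

positive semidefinite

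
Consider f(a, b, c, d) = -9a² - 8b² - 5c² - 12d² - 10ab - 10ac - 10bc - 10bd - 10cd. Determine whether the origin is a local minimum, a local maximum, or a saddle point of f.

The Hessian at the origin is H = [[-18, -10, -10, 0], [-10, -16, -10, -10], [-10, -10, -10, -10], [0, -10, -10, -24]].
Row-reducing H symmetrically gives the diagonal entries -18, -94/9, -120/47, -3/2.
That gives 4 negative pivots.
H is negative definite, so the origin is a strict local maximum.

local maximum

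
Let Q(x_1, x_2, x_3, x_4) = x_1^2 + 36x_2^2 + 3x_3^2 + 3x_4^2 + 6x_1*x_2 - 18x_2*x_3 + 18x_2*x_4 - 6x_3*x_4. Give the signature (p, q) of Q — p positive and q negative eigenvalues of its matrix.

The associated matrix is A = [[1, 3, 0, 0], [3, 36, -9, 9], [0, -9, 3, -3], [0, 9, -3, 3]].
Applying the same elementary operations to the rows and columns of A produces a congruent diagonal matrix with entries 1, 27, 0, 0.
Counting signs: 2 positive, 2 zero.

(2, 0)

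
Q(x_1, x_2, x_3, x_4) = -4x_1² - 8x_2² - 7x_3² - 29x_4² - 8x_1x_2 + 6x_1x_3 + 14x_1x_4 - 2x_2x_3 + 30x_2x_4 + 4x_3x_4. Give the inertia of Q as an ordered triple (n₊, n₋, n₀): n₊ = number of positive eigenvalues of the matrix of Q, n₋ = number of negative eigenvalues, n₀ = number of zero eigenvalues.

(0, 3, 1)

The symmetric matrix is A = [[-4, -4, 3, 7], [-4, -8, -1, 15], [3, -1, -7, 2], [7, 15, 2, -29]].
Symmetric row and column elimination reduces A to a congruent diagonal form with pivots -4, -4, -3/4, 0.
Counting signs: 3 negative, 1 zero.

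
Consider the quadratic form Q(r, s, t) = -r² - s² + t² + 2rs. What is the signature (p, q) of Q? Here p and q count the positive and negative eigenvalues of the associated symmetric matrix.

Write A = [[-1, 1, 0], [1, -1, 0], [0, 0, 1]].
Symmetric row and column elimination reduces A to a congruent diagonal form with pivots -1, 0, 1.
Counting signs: 1 positive, 1 negative, 1 zero.

(1, 1)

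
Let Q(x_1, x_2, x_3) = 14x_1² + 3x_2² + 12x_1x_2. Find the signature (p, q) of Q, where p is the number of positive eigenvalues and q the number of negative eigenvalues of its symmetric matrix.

(2, 0)

The associated matrix is A = [[14, 6, 0], [6, 3, 0], [0, 0, 0]].
Row-reducing A symmetrically gives the diagonal entries 14, 3/7, 0.
So there are 2 positive, 1 zero pivots.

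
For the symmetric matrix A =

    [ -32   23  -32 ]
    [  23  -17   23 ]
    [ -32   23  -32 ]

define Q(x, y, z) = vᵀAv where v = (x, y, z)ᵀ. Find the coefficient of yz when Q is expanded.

The coefficient of yz is A[2,3] + A[3,2] = 2·23 = 46.

46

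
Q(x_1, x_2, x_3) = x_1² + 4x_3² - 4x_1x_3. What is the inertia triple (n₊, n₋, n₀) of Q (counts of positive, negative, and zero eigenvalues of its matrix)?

Write A = [[1, 0, -2], [0, 0, 0], [-2, 0, 4]].
Symmetric row and column elimination reduces A to a congruent diagonal form with pivots 1, 0, 0.
So there are 1 positive, 2 zero pivots.

(1, 0, 2)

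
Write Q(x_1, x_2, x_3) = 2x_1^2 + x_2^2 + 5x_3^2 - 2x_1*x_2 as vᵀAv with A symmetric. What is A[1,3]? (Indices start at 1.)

The coefficient of x_1·x_3 in Q is 0. For a symmetric A this equals A[1,3] + A[3,1] = 2·A[1,3].
So A[1,3] = 0/2 = 0.

0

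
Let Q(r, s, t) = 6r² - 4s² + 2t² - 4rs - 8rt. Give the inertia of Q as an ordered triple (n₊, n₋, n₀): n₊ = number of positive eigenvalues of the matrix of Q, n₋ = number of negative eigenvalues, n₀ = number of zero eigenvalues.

Write A = [[6, -2, -4], [-2, -4, 0], [-4, 0, 2]].
Applying the same elementary operations to the rows and columns of A produces a congruent diagonal matrix with entries 6, -14/3, -2/7.
Counting signs: 1 positive, 2 negative.

(1, 2, 0)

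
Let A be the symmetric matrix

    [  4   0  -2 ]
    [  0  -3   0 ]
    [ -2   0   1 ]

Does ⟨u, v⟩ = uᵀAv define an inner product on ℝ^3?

no

Row-reducing A symmetrically gives the diagonal entries 4, -3, 0.
That gives 1 positive, 1 negative, 1 zero pivots.
Hence Q is indefinite.
⟨·,·⟩ is an inner product exactly when A is positive definite.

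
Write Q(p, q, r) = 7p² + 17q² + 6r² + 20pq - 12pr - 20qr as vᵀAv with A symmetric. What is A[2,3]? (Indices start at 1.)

-10

The coefficient of q·r in Q is -20. For a symmetric A this equals A[2,3] + A[3,2] = 2·A[2,3].
So A[2,3] = -20/2 = -10.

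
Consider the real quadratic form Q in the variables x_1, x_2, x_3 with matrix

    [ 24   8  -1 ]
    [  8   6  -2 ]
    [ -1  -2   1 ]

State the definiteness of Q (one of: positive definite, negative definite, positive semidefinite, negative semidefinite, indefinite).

positive definite

Row-reducing A symmetrically gives the diagonal entries 24, 10/3, 1/8.
Counting signs: 3 positive.
Hence Q is positive definite.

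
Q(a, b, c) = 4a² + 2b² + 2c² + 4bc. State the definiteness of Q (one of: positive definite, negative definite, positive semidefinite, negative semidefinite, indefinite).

positive semidefinite

Write A = [[4, 0, 0], [0, 2, 2], [0, 2, 2]].
Row-reducing A symmetrically gives the diagonal entries 4, 2, 0.
That gives 2 positive, 1 zero pivots.
Hence Q is positive semidefinite.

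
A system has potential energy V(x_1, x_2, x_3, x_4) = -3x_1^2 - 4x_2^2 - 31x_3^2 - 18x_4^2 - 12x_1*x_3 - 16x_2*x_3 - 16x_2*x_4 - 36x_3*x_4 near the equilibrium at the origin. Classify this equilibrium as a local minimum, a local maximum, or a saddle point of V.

The Hessian at the origin is H = [[-6, 0, -12, 0], [0, -8, -16, -16], [-12, -16, -62, -36], [0, -16, -36, -36]].
Applying the same elementary operations to the rows and columns of H produces a congruent diagonal matrix with entries -6, -8, -6, -4/3.
That gives 4 negative pivots.
H is negative definite, so the origin is a strict local maximum.

local maximum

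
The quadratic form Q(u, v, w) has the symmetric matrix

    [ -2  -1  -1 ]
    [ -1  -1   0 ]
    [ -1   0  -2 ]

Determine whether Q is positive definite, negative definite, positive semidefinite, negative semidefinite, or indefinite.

negative definite

Congruent diagonalization of A (simultaneous row and column reduction) yields pivots -2, -1/2, -1.
Counting signs: 3 negative.
Hence Q is negative definite.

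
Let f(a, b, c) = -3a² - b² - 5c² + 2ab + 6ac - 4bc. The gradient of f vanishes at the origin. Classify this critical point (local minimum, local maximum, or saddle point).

The Hessian at the origin is H = [[-6, 2, 6], [2, -2, -4], [6, -4, -10]].
Symmetric row and column elimination reduces H to a congruent diagonal form with pivots -6, -4/3, -1.
So there are 3 negative pivots.
H is negative definite, so the origin is a strict local maximum.

local maximum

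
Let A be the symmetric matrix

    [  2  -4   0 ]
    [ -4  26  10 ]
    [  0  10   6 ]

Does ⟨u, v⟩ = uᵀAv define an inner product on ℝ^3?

yes

Congruent diagonalization of A (simultaneous row and column reduction) yields pivots 2, 18, 4/9.
So there are 3 positive pivots.
Hence Q is positive definite.
⟨·,·⟩ is an inner product exactly when A is positive definite.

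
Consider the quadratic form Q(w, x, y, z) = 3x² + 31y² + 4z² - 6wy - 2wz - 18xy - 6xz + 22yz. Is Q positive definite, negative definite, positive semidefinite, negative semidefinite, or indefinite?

The symmetric matrix is A = [[0, 0, -3, -1], [0, 3, -9, -3], [-3, -9, 31, 11], [-1, -3, 11, 4]].
A is congruent to a diagonal matrix with 3 positive, 1 negative and 0 zero entries, so Q is indefinite.

indefinite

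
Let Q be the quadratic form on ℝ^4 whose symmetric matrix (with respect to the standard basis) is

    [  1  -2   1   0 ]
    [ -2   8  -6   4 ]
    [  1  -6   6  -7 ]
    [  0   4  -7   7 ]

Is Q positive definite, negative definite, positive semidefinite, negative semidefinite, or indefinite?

indefinite

Symmetric row and column elimination reduces A to a congruent diagonal form with pivots 1, 4, 1, -6.
Counting signs: 3 positive, 1 negative.
Hence Q is indefinite.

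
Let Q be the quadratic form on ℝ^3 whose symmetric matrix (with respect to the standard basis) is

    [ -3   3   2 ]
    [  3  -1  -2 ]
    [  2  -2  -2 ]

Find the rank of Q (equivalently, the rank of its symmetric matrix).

3

Congruent diagonalization of A (simultaneous row and column reduction) yields pivots -3, 2, -2/3.
So there are 1 positive, 2 negative pivots.
The rank is the number of nonzero pivots: 3.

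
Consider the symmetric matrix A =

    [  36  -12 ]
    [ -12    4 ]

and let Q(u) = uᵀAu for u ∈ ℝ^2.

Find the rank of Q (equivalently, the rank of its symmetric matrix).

1

Row-reducing A symmetrically gives the diagonal entries 36, 0.
So there are 1 positive, 1 zero pivots.
The rank is the number of nonzero pivots: 1.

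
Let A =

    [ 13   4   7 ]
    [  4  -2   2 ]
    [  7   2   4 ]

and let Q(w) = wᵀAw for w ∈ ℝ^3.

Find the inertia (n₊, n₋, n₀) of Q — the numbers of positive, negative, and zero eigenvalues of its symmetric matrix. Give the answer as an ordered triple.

Row-reducing A symmetrically gives the diagonal entries 13, -42/13, 5/21.
So there are 2 positive, 1 negative pivots.

(2, 1, 0)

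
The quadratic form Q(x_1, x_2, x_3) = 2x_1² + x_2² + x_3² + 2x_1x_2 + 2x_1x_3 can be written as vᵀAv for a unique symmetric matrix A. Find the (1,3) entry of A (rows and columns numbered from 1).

1

The coefficient of x_1·x_3 in Q is 2. For a symmetric A this equals A[1,3] + A[3,1] = 2·A[1,3].
So A[1,3] = 2/2 = 1.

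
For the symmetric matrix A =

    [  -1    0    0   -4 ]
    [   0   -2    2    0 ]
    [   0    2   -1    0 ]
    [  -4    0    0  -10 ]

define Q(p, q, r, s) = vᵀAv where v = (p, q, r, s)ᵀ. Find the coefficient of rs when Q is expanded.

0

The coefficient of rs is A[3,4] + A[4,3] = 2·0 = 0.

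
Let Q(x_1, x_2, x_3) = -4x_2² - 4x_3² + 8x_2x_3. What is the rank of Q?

1

The symmetric matrix is A = [[0, 0, 0], [0, -4, 4], [0, 4, -4]].
Applying the same elementary operations to the rows and columns of A produces a congruent diagonal matrix with entries 0, -4, 0.
So there are 1 negative, 2 zero pivots.
The rank is the number of nonzero pivots: 1.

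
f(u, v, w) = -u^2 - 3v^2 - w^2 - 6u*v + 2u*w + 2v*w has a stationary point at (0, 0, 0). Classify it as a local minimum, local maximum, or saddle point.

The Hessian at the origin is H = [[-2, -6, 2], [-6, -6, 2], [2, 2, -2]].
An LDLᵀ factorisation of H has diagonal entries -2, 12, -4/3.
That gives 1 positive, 2 negative pivots.
H is indefinite, so the origin is a saddle point.

saddle point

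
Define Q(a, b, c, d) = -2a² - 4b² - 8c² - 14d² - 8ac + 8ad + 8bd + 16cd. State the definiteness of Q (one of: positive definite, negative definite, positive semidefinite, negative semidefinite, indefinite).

negative semidefinite

The associated matrix is A = [[-2, 0, -4, 4], [0, -4, 0, 4], [-4, 0, -8, 8], [4, 4, 8, -14]].
Applying the same elementary operations to the rows and columns of A produces a congruent diagonal matrix with entries -2, -4, 0, -2.
That gives 3 negative, 1 zero pivots.
Hence Q is negative semidefinite.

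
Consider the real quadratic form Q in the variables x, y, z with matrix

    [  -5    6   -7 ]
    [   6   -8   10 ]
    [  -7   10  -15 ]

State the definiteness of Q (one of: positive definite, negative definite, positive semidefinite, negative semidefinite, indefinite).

negative definite

Row-reducing A symmetrically gives the diagonal entries -5, -4/5, -2.
So there are 3 negative pivots.
Hence Q is negative definite.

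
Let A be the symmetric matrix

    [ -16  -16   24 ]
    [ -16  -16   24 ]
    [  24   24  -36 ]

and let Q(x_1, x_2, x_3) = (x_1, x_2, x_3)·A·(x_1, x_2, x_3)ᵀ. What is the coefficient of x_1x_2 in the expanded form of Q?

The coefficient of x_1x_2 is A[1,2] + A[2,1] = 2·(-16) = -32.

-32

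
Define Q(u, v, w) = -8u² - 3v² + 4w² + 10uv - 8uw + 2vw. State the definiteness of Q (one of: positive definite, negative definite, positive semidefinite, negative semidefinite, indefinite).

Write A = [[-8, 5, -4], [5, -3, 1], [-4, 1, 4]].
Applying the same elementary operations to the rows and columns of A produces a congruent diagonal matrix with entries -8, 1/8, -12.
That gives 1 positive, 2 negative pivots.
Hence Q is indefinite.

indefinite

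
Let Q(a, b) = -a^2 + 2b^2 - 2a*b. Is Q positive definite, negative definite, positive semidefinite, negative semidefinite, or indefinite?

indefinite

The symmetric matrix of Q is [[-1, -1], [-1, 2]].
For the 2×2 matrix [[-1, -1], [-1, 2]]: det = -1·2 − (-1)² = -3, trace = 1.
det < 0 so the eigenvalues have opposite signs; the form is indefinite.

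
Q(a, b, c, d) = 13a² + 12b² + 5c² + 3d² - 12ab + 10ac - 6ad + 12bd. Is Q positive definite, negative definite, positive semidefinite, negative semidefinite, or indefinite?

positive semidefinite

The associated matrix is A = [[13, -6, 5, -3], [-6, 12, 0, 6], [5, 0, 5, 0], [-3, 6, 0, 3]].
Symmetric row and column elimination reduces A to a congruent diagonal form with pivots 13, 120/13, 5/2, 0.
Counting signs: 3 positive, 1 zero.
Hence Q is positive semidefinite.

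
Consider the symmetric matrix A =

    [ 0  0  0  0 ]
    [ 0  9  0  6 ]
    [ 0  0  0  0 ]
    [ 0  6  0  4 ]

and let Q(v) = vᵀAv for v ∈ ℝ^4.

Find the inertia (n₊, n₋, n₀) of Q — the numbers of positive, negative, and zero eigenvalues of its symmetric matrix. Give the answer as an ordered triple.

(1, 0, 3)

Applying the same elementary operations to the rows and columns of A produces a congruent diagonal matrix with entries 0, 9, 0, 0.
Counting signs: 1 positive, 3 zero.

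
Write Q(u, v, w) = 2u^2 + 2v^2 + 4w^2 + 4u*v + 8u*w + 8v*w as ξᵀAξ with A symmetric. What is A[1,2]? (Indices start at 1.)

The coefficient of u·v in Q is 4. For a symmetric A this equals A[1,2] + A[2,1] = 2·A[1,2].
So A[1,2] = 4/2 = 2.

2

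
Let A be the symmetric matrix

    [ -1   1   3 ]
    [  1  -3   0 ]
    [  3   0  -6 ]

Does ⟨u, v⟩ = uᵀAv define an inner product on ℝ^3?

no

An LDLᵀ factorisation of A has diagonal entries -1, -2, 15/2.
That gives 1 positive, 2 negative pivots.
Hence Q is indefinite.
⟨·,·⟩ is an inner product exactly when A is positive definite.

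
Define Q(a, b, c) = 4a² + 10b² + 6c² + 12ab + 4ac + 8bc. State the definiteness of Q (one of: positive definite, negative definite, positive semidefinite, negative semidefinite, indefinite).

The symmetric matrix of Q is A = [[4, 6, 2], [6, 10, 4], [2, 4, 6]].
Leading principal minors: Δ_1 = 4, Δ_2 = 4, Δ_3 = 16.
All leading principal minors are positive, so by Sylvester's criterion Q is positive definite.

positive definite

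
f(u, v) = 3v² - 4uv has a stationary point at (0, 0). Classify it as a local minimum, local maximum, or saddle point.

The Hessian at the origin is H = [[0, -4], [-4, 6]].
det H = 0·6 − (-4)² = -16 < 0, so H is indefinite.
Therefore the origin is a saddle point.

saddle point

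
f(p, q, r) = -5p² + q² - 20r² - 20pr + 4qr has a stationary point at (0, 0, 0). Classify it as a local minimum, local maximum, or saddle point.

The Hessian at the origin is H = [[-10, 0, -20], [0, 2, 4], [-20, 4, -40]].
Congruent diagonalization of H (simultaneous row and column reduction) yields pivots -10, 2, -8.
So there are 1 positive, 2 negative pivots.
H is indefinite, so the origin is a saddle point.

saddle point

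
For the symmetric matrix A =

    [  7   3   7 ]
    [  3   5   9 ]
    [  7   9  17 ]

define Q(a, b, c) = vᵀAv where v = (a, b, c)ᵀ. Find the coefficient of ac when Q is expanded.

14

The coefficient of ac is A[1,3] + A[3,1] = 2·7 = 14.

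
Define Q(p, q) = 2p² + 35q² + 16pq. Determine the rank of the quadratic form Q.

The symmetric matrix is A = [[2, 8], [8, 35]].
Symmetric row and column elimination reduces A to a congruent diagonal form with pivots 2, 3.
Counting signs: 2 positive.
The rank is the number of nonzero pivots: 2.

2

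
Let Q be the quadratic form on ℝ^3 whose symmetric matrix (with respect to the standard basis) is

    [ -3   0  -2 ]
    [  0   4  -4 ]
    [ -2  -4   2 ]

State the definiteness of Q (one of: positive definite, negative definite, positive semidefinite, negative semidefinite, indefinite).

Applying the same elementary operations to the rows and columns of A produces a congruent diagonal matrix with entries -3, 4, -2/3.
That gives 1 positive, 2 negative pivots.
Hence Q is indefinite.

indefinite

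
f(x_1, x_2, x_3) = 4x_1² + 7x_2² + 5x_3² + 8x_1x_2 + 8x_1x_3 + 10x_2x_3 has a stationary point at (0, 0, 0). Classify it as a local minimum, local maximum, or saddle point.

local minimum

The Hessian at the origin is H = [[8, 8, 8], [8, 14, 10], [8, 10, 10]].
Row-reducing H symmetrically gives the diagonal entries 8, 6, 4/3.
Counting signs: 3 positive.
H is positive definite, so the origin is a strict local minimum.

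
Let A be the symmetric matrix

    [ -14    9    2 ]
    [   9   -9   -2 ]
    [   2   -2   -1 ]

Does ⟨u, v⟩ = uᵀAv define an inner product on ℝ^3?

An LDLᵀ factorisation of A has diagonal entries -14, -45/14, -5/9.
That gives 3 negative pivots.
Hence Q is negative definite.
⟨·,·⟩ is an inner product exactly when A is positive definite.

no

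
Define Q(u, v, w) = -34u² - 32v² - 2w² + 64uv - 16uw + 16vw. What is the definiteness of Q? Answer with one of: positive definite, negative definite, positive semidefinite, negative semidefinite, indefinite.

negative semidefinite

The symmetric matrix is A = [[-34, 32, -8], [32, -32, 8], [-8, 8, -2]].
Symmetric row and column elimination reduces A to a congruent diagonal form with pivots -34, -32/17, 0.
Counting signs: 2 negative, 1 zero.
Hence Q is negative semidefinite.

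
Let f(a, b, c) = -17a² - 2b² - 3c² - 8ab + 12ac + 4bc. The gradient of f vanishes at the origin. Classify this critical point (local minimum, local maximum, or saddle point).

The Hessian at the origin is H = [[-34, -8, 12], [-8, -4, 4], [12, 4, -6]].
Applying the same elementary operations to the rows and columns of H produces a congruent diagonal matrix with entries -34, -36/17, -10/9.
That gives 3 negative pivots.
H is negative definite, so the origin is a strict local maximum.

local maximum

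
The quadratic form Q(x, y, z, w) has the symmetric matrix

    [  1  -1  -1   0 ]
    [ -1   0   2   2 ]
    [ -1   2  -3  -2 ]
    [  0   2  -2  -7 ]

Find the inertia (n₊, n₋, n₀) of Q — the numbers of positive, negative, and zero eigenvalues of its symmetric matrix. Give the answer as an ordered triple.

Applying the same elementary operations to the rows and columns of A produces a congruent diagonal matrix with entries 1, -1, -3, -3.
That gives 1 positive, 3 negative pivots.

(1, 3, 0)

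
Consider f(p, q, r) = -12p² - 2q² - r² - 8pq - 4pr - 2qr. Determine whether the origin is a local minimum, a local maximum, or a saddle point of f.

The Hessian at the origin is H = [[-24, -8, -4], [-8, -4, -2], [-4, -2, -2]].
Applying the same elementary operations to the rows and columns of H produces a congruent diagonal matrix with entries -24, -4/3, -1.
So there are 3 negative pivots.
H is negative definite, so the origin is a strict local maximum.

local maximum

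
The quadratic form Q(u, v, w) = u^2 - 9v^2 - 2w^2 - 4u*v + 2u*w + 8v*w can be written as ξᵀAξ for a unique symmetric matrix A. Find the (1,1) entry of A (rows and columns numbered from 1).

The coefficient of u^2 in Q is 1, and that is exactly A[1,1].

1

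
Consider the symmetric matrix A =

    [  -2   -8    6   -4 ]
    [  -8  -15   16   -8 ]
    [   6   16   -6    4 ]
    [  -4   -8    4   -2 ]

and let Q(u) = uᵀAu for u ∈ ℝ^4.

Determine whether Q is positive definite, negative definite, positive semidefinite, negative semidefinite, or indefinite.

Applying the same elementary operations to the rows and columns of A produces a congruent diagonal matrix with entries -2, 17, 140/17, 2/35.
So there are 3 positive, 1 negative pivots.
Hence Q is indefinite.

indefinite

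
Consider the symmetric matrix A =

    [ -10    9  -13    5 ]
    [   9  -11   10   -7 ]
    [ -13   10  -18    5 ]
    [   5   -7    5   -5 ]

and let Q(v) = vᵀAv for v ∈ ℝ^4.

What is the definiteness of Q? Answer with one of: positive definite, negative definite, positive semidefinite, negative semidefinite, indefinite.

negative definite

An LDLᵀ factorisation of A has diagonal entries -10, -29/10, -3/29, -1/3.
So there are 4 negative pivots.
Hence Q is negative definite.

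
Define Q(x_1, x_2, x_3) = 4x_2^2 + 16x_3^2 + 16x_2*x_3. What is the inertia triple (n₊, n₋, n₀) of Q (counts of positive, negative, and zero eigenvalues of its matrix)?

Write A = [[0, 0, 0], [0, 4, 8], [0, 8, 16]].
Row-reducing A symmetrically gives the diagonal entries 0, 4, 0.
So there are 1 positive, 2 zero pivots.

(1, 0, 2)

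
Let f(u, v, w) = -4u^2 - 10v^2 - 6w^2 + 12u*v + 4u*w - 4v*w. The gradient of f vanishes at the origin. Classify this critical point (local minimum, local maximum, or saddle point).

local maximum

The Hessian at the origin is H = [[-8, 12, 4], [12, -20, -4], [4, -4, -12]].
Applying the same elementary operations to the rows and columns of H produces a congruent diagonal matrix with entries -8, -2, -8.
That gives 3 negative pivots.
H is negative definite, so the origin is a strict local maximum.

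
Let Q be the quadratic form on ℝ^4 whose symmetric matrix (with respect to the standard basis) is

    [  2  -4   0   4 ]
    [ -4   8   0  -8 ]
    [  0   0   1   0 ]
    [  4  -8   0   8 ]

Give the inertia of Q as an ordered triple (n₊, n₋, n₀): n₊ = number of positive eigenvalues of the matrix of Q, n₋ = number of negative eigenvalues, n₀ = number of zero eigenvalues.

(2, 0, 2)

Applying the same elementary operations to the rows and columns of A produces a congruent diagonal matrix with entries 2, 0, 1, 0.
Counting signs: 2 positive, 2 zero.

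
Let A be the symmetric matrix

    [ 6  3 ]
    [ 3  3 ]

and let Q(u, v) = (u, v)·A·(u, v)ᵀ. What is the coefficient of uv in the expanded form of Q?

6

The coefficient of uv is A[1,2] + A[2,1] = 2·3 = 6.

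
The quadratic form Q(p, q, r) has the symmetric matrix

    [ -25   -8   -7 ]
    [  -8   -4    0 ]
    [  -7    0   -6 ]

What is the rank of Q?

3

Applying the same elementary operations to the rows and columns of A produces a congruent diagonal matrix with entries -25, -36/25, -5/9.
That gives 3 negative pivots.
The rank is the number of nonzero pivots: 3.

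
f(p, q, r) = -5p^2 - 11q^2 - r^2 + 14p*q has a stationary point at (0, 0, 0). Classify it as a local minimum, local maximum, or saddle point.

The Hessian at the origin is H = [[-10, 14, 0], [14, -22, 0], [0, 0, -2]].
Congruent diagonalization of H (simultaneous row and column reduction) yields pivots -10, -12/5, -2.
Counting signs: 3 negative.
H is negative definite, so the origin is a strict local maximum.

local maximum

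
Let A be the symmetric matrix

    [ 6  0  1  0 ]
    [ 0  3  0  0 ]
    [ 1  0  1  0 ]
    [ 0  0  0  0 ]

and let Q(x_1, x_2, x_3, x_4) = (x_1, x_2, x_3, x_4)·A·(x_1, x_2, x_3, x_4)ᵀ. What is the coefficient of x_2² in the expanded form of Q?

3

The coefficient of x_2² is the diagonal entry A[2,2] = 3.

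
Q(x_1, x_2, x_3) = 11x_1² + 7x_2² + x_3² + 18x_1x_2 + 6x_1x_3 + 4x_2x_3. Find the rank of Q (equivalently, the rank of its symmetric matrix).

The associated matrix is A = [[11, 9, 3], [9, 7, 2], [3, 2, 1]].
Symmetric row and column elimination reduces A to a congruent diagonal form with pivots 11, -4/11, 3/4.
Counting signs: 2 positive, 1 negative.
The rank is the number of nonzero pivots: 3.

3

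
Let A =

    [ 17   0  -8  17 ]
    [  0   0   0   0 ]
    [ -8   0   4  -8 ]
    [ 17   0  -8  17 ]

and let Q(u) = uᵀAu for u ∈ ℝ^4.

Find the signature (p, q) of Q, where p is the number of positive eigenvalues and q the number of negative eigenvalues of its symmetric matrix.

Symmetric row and column elimination reduces A to a congruent diagonal form with pivots 17, 0, 4/17, 0.
Counting signs: 2 positive, 2 zero.

(2, 0)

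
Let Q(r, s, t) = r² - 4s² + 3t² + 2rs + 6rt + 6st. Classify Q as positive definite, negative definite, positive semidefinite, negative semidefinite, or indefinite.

Write A = [[1, 1, 3], [1, -4, 3], [3, 3, 3]].
Congruent diagonalization of A (simultaneous row and column reduction) yields pivots 1, -5, -6.
That gives 1 positive, 2 negative pivots.
Hence Q is indefinite.

indefinite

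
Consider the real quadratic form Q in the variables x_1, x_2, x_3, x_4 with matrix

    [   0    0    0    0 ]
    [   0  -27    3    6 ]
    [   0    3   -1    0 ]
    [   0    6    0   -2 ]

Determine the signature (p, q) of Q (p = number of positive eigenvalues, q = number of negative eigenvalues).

Applying the same elementary operations to the rows and columns of A produces a congruent diagonal matrix with entries 0, -27, -2/3, 0.
Counting signs: 2 negative, 2 zero.

(0, 2)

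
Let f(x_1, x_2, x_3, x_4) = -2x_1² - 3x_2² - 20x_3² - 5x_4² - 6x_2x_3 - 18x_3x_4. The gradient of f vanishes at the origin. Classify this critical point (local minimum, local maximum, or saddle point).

The Hessian at the origin is H = [[-4, 0, 0, 0], [0, -6, -6, 0], [0, -6, -40, -18], [0, 0, -18, -10]].
Applying the same elementary operations to the rows and columns of H produces a congruent diagonal matrix with entries -4, -6, -34, -8/17.
Counting signs: 4 negative.
H is negative definite, so the origin is a strict local maximum.

local maximum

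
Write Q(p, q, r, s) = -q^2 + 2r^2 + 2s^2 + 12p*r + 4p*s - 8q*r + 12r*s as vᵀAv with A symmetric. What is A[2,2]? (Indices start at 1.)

The coefficient of q^2 in Q is -1, and that is exactly A[2,2].

-1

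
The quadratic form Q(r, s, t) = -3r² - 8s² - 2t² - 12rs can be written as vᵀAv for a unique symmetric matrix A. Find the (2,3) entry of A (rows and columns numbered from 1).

0

The coefficient of s·t in Q is 0. For a symmetric A this equals A[2,3] + A[3,2] = 2·A[2,3].
So A[2,3] = 0/2 = 0.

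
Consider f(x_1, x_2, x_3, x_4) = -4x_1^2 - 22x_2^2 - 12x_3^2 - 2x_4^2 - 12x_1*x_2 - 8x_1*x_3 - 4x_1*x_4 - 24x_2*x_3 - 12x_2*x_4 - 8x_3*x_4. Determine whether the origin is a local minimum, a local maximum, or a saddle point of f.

The Hessian at the origin is H = [[-8, -12, -8, -4], [-12, -44, -24, -12], [-8, -24, -24, -8], [-4, -12, -8, -4]].
Applying the same elementary operations to the rows and columns of H produces a congruent diagonal matrix with entries -8, -26, -136/13, -8/17.
Counting signs: 4 negative.
H is negative definite, so the origin is a strict local maximum.

local maximum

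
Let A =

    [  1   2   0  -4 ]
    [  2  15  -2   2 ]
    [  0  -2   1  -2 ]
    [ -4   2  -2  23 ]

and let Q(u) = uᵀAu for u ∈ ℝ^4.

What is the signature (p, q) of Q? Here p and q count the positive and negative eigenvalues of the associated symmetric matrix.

Congruent diagonalization of A (simultaneous row and column reduction) yields pivots 1, 11, 7/11, -15/7.
That gives 3 positive, 1 negative pivots.

(3, 1)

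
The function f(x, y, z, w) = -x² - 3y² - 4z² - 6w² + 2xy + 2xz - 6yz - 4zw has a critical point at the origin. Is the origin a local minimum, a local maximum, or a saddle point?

The Hessian at the origin is H = [[-2, 2, 2, 0], [2, -6, -6, 0], [2, -6, -8, -4], [0, 0, -4, -12]].
An LDLᵀ factorisation of H has diagonal entries -2, -4, -2, -4.
Counting signs: 4 negative.
H is negative definite, so the origin is a strict local maximum.

local maximum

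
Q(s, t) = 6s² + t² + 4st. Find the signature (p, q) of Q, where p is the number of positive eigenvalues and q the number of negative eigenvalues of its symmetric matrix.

(2, 0)

Write A = [[6, 2], [2, 1]].
Symmetric row and column elimination reduces A to a congruent diagonal form with pivots 6, 1/3.
Counting signs: 2 positive.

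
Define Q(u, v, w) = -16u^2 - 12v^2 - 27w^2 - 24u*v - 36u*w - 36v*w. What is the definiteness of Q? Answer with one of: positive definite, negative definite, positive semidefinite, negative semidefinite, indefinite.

The associated matrix is A = [[-16, -12, -18], [-12, -12, -18], [-18, -18, -27]].
Row-reducing A symmetrically gives the diagonal entries -16, -3, 0.
Counting signs: 2 negative, 1 zero.
Hence Q is negative semidefinite.

negative semidefinite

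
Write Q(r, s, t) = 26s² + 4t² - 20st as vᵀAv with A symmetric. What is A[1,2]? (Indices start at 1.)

0

The coefficient of r·s in Q is 0. For a symmetric A this equals A[1,2] + A[2,1] = 2·A[1,2].
So A[1,2] = 0/2 = 0.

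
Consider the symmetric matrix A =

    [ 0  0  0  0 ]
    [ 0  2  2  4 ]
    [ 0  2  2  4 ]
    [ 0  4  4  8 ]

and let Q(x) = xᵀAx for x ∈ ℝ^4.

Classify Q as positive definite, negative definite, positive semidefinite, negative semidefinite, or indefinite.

Applying the same elementary operations to the rows and columns of A produces a congruent diagonal matrix with entries 0, 2, 0, 0.
Counting signs: 1 positive, 3 zero.
Hence Q is positive semidefinite.

positive semidefinite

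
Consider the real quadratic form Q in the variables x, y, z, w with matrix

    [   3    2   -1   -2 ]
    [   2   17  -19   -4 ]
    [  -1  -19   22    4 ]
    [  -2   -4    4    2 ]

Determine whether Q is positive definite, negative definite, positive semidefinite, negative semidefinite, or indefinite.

positive semidefinite

Row-reducing A symmetrically gives the diagonal entries 3, 47/3, 10/47, 0.
So there are 3 positive, 1 zero pivots.
Hence Q is positive semidefinite.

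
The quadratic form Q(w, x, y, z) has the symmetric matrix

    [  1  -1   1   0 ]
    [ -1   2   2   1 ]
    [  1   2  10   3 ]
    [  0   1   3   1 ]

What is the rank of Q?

Applying the same elementary operations to the rows and columns of A produces a congruent diagonal matrix with entries 1, 1, 0, 0.
Counting signs: 2 positive, 2 zero.
The rank is the number of nonzero pivots: 2.

2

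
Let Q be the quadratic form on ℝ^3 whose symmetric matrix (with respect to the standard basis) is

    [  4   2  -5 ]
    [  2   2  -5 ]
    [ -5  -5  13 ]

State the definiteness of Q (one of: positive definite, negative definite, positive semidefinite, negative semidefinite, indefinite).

positive definite

Symmetric row and column elimination reduces A to a congruent diagonal form with pivots 4, 1, 1/2.
That gives 3 positive pivots.
Hence Q is positive definite.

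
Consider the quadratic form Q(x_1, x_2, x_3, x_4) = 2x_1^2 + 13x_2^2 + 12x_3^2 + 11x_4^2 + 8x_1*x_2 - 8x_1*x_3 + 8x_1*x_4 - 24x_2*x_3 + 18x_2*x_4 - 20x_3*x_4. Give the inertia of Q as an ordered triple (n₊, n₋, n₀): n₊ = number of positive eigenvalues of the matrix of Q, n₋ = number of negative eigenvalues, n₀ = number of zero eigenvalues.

(4, 0, 0)

The associated matrix is A = [[2, 4, -4, 4], [4, 13, -12, 9], [-4, -12, 12, -10], [4, 9, -10, 11]].
Symmetric row and column elimination reduces A to a congruent diagonal form with pivots 2, 5, 4/5, 1.
So there are 4 positive pivots.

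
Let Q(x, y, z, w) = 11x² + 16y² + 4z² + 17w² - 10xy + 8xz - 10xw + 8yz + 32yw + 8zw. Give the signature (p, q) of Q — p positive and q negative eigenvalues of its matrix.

(4, 0)

Write A = [[11, -5, 4, -5], [-5, 16, 4, 16], [4, 4, 4, 4], [-5, 16, 4, 17]].
Row-reducing A symmetrically gives the diagonal entries 11, 151/11, 12/151, 1.
That gives 4 positive pivots.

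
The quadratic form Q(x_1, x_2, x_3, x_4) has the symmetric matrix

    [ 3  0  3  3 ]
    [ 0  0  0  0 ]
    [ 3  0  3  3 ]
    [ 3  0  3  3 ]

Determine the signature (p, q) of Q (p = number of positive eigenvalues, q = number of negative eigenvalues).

(1, 0)

Symmetric row and column elimination reduces A to a congruent diagonal form with pivots 3, 0, 0, 0.
That gives 1 positive, 3 zero pivots.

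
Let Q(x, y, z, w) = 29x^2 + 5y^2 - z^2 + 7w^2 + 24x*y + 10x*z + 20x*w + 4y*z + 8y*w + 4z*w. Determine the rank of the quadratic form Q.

The associated matrix is A = [[29, 12, 5, 10], [12, 5, 2, 4], [5, 2, -1, 2], [10, 4, 2, 7]].
Row-reducing A symmetrically gives the diagonal entries 29, 1/29, -2, 3.
That gives 3 positive, 1 negative pivots.
The rank is the number of nonzero pivots: 4.

4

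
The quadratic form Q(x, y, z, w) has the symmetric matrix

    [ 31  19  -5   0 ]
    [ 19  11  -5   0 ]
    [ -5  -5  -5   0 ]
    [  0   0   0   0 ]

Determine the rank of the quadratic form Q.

2

Row-reducing A symmetrically gives the diagonal entries 31, -20/31, 0, 0.
That gives 1 positive, 1 negative, 2 zero pivots.
The rank is the number of nonzero pivots: 2.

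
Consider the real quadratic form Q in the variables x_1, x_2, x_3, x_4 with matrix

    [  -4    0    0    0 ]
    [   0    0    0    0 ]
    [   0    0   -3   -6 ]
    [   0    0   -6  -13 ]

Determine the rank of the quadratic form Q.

3

Row-reducing A symmetrically gives the diagonal entries -4, 0, -3, -1.
That gives 3 negative, 1 zero pivots.
The rank is the number of nonzero pivots: 3.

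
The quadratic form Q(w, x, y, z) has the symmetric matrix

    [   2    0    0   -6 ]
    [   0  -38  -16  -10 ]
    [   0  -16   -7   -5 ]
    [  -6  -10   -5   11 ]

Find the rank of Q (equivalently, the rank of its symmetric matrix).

4

Applying the same elementary operations to the rows and columns of A produces a congruent diagonal matrix with entries 2, -38, -5/19, -2.
That gives 1 positive, 3 negative pivots.
The rank is the number of nonzero pivots: 4.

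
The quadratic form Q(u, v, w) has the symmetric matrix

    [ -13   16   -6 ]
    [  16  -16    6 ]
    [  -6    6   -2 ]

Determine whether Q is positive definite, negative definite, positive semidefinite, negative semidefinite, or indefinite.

Congruent diagonalization of A (simultaneous row and column reduction) yields pivots -13, 48/13, 1/4.
That gives 2 positive, 1 negative pivots.
Hence Q is indefinite.

indefinite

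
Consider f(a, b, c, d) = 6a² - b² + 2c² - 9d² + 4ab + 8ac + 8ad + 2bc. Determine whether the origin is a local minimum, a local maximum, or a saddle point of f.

The Hessian at the origin is H = [[12, 4, 8, 8], [4, -2, 2, 0], [8, 2, 4, 0], [8, 0, 0, -18]].
Row-reducing H symmetrically gives the diagonal entries 12, -10/3, -6/5, -2.
That gives 1 positive, 3 negative pivots.
H is indefinite, so the origin is a saddle point.

saddle point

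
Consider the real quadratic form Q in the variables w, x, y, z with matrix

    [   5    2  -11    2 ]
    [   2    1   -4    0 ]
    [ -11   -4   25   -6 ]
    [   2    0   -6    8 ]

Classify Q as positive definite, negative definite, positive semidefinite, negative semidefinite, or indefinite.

Congruent diagonalization of A (simultaneous row and column reduction) yields pivots 5, 1/5, 0, 4.
So there are 3 positive, 1 zero pivots.
Hence Q is positive semidefinite.

positive semidefinite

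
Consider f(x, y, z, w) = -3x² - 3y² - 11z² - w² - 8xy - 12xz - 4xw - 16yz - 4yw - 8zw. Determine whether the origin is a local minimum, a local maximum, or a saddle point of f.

saddle point

The Hessian at the origin is H = [[-6, -8, -12, -4], [-8, -6, -16, -4], [-12, -16, -22, -8], [-4, -4, -8, -2]].
Row-reducing H symmetrically gives the diagonal entries -6, 14/3, 2, 2/7.
That gives 3 positive, 1 negative pivots.
H is indefinite, so the origin is a saddle point.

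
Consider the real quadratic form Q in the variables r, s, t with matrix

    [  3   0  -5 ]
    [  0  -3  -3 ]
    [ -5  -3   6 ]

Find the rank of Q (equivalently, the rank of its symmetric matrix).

Applying the same elementary operations to the rows and columns of A produces a congruent diagonal matrix with entries 3, -3, 2/3.
That gives 2 positive, 1 negative pivots.
The rank is the number of nonzero pivots: 3.

3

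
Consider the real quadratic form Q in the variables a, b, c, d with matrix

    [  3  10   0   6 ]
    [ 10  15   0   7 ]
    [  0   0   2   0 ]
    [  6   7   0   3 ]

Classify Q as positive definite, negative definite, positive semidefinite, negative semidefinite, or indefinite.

indefinite

Applying the same elementary operations to the rows and columns of A produces a congruent diagonal matrix with entries 3, -55/3, 2, 12/55.
So there are 3 positive, 1 negative pivots.
Hence Q is indefinite.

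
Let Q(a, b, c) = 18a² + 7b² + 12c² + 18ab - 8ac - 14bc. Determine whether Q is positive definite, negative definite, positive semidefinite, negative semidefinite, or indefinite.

positive definite

The associated matrix is A = [[18, 9, -4], [9, 7, -7], [-4, -7, 12]].
An LDLᵀ factorisation of A has diagonal entries 18, 5/2, 10/9.
Counting signs: 3 positive.
Hence Q is positive definite.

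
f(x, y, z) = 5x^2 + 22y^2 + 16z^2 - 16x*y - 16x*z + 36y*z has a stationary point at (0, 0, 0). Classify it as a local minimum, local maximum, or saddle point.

The Hessian at the origin is H = [[10, -16, -16], [-16, 44, 36], [-16, 36, 32]].
Row-reducing H symmetrically gives the diagonal entries 10, 92/5, 12/23.
So there are 3 positive pivots.
H is positive definite, so the origin is a strict local minimum.

local minimum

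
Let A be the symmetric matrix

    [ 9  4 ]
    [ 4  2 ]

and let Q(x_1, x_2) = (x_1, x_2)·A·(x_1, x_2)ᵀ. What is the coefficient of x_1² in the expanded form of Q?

9

The coefficient of x_1² is the diagonal entry A[1,1] = 9.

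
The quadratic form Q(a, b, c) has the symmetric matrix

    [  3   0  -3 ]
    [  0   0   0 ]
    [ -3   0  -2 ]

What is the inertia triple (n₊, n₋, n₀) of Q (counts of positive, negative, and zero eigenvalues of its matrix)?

Row-reducing A symmetrically gives the diagonal entries 3, 0, -5.
That gives 1 positive, 1 negative, 1 zero pivots.

(1, 1, 1)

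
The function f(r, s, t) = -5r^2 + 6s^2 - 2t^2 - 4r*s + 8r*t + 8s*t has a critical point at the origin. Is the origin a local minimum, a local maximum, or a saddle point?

The Hessian at the origin is H = [[-10, -4, 8], [-4, 12, 8], [8, 8, -4]].
An LDLᵀ factorisation of H has diagonal entries -10, 68/5, 12/17.
That gives 2 positive, 1 negative pivots.
H is indefinite, so the origin is a saddle point.

saddle point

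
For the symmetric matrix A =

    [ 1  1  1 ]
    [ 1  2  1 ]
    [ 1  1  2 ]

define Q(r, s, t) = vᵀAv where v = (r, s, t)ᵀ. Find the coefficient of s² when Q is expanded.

2

The coefficient of s² is the diagonal entry A[2,2] = 2.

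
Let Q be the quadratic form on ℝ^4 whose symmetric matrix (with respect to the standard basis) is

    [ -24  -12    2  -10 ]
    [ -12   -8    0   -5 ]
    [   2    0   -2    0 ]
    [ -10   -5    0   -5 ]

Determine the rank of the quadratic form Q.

4

Row-reducing A symmetrically gives the diagonal entries -24, -2, -4/3, -5/16.
That gives 4 negative pivots.
The rank is the number of nonzero pivots: 4.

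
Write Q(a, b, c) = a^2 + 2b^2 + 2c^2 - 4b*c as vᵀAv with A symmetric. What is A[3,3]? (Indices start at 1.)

2

The coefficient of c^2 in Q is 2, and that is exactly A[3,3].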